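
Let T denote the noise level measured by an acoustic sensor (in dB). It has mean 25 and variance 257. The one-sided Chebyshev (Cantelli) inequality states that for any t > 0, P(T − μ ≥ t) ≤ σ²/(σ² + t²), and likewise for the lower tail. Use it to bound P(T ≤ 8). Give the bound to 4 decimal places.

Here σ² = 257 and t = 17, so σ² + t² = 546.
Cantelli's bound: 257/546 = 0.4707.

0.4707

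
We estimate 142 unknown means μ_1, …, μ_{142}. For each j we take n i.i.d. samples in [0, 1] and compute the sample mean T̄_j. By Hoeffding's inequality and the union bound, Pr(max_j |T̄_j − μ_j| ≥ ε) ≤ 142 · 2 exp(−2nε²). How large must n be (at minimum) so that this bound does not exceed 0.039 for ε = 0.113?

Need 2·142·exp(−2nε²) ≤ 0.039, i.e. exp(−2nε²) ≤ 0.039/284.
So 2nε² ≥ ln(284/0.039) = 8.893168.
Hence n ≥ 8.893168/(2·0.113²) = 348.233.
The smallest integer n is 349.

349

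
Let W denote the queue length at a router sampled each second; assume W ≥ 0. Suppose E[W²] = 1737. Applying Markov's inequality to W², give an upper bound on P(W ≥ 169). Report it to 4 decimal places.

0.0608

Since W ≥ 0, the event {W ≥ 169} is the same as {W² ≥ 28561}.
Markov's inequality applied to W² gives P(W² ≥ 28561) ≤ E[W²]/28561 = 1737/28561 = 0.0608.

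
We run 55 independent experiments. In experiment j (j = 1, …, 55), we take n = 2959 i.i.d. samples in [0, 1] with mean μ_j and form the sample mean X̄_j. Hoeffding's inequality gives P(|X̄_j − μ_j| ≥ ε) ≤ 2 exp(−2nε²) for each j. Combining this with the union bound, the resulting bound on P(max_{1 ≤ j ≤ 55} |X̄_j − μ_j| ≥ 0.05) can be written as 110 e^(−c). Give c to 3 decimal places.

14.795

Union bound over the 55 events: P(max_{1 ≤ j ≤ 55} |X̄_j − μ_j| ≥ 0.05) ≤ 55·2·exp(−2nε²) = 110 exp(−2·2959·0.05²).
So c = 2·2959·0.05² = 14.7950.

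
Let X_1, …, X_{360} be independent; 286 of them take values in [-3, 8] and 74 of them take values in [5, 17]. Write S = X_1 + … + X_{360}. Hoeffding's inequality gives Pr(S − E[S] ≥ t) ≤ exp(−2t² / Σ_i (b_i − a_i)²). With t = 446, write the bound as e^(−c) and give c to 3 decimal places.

Σ(b_i − a_i)² = 286·11² + 74·12² = 45262.
c = 2t² / 45262 = 2·446² / 45262 = 8.7895.

8.790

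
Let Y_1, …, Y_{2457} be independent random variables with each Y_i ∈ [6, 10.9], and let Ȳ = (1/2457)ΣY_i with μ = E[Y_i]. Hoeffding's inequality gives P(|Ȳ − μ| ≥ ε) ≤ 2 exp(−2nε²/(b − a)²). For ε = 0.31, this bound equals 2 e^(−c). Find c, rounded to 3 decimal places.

c = 2nε²/(b − a)² = 2·2457·0.31² / 4.9² = 19.6683.

19.668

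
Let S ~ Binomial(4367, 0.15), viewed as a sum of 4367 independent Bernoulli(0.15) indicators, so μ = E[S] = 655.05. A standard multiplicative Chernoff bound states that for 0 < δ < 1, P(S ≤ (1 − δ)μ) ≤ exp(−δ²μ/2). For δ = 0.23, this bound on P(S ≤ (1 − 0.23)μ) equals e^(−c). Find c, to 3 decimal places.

c = δ²μ/2 = 0.23²·655.05/2 = 17.3261.

17.326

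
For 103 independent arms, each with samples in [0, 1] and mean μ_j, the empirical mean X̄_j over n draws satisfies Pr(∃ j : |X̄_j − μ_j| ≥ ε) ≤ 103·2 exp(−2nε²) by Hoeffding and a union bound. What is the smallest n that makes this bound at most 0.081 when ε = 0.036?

Need 2·103·exp(−2nε²) ≤ 0.081, i.e. exp(−2nε²) ≤ 0.081/206.
So 2nε² ≥ ln(206/0.081) = 7.841182.
Hence n ≥ 7.841182/(2·0.036²) = 3025.147.
The smallest integer n is 3026.

3026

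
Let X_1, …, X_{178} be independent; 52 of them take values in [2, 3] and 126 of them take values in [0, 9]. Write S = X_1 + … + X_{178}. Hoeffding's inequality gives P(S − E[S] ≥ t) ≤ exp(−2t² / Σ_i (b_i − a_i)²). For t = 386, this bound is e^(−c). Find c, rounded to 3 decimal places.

Σ(b_i − a_i)² = 52·1² + 126·9² = 10258.
c = 2t² / 10258 = 2·386² / 10258 = 29.0497.

29.050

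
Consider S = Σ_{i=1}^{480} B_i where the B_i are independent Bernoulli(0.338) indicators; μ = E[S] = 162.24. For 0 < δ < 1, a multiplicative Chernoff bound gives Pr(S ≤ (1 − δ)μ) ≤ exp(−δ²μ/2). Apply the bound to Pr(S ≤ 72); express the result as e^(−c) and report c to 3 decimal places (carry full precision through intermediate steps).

25.096

Write 72 = (1 − δ)μ, so δ = 1 − 72/162.24 = 0.556213…
Then the exponent is δ²μ/2 = (μ − 72)²/(2μ) = 25.096331.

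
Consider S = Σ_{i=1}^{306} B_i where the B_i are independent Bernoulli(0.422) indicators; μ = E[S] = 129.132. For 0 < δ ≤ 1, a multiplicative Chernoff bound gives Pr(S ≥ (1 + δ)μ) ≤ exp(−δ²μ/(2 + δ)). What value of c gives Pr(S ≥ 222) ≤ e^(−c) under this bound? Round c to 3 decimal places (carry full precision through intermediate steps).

24.562

Write 222 = (1 + δ)μ, so δ = 222/129.132 − 1 = 0.7191711…
Then the exponent is δ²μ/(2 + δ) = (222 − μ)² / (μ·(2 + δ)) = 24.561890.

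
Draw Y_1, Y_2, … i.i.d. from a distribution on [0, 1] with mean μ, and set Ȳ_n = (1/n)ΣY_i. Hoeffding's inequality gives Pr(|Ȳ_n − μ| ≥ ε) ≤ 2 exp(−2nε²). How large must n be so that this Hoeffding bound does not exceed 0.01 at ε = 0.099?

Require 2·exp(−2nε²) ≤ 0.01, i.e. 2nε² ≥ ln(2/0.01) = 5.298317.
So n ≥ 5.298317 / (2·0.099²) = 270.295.
The smallest integer n is 271.

271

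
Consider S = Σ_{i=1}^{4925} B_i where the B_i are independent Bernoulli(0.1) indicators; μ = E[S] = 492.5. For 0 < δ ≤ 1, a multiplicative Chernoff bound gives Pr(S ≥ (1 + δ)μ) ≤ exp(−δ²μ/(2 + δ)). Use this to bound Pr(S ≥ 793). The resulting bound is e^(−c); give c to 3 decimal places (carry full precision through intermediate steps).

Write 793 = (1 + δ)μ, so δ = 793/492.5 − 1 = 0.6101523…
Then the exponent is δ²μ/(2 + δ) = (793 − μ)² / (μ·(2 + δ)) = 70.245235.

70.245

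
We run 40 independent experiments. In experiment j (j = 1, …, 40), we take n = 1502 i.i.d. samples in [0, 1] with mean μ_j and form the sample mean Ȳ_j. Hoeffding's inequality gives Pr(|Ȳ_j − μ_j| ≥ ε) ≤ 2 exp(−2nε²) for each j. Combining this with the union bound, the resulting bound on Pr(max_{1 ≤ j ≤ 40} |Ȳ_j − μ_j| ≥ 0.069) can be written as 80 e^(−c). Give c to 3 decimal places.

Union bound over the 40 events: Pr(max_{1 ≤ j ≤ 40} |Ȳ_j − μ_j| ≥ 0.069) ≤ 40·2·exp(−2nε²) = 80 exp(−2·1502·0.069²).
So c = 2·1502·0.069² = 14.3020.

14.302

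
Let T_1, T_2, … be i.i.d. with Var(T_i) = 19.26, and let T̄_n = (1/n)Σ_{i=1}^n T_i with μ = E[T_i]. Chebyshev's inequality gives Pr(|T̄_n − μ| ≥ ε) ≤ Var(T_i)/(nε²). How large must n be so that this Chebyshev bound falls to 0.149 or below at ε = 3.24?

13

Require 19.26/(n·3.24²) ≤ 0.149, i.e. n ≥ 19.26/(0.149·3.24²) = 12.313.
The smallest integer n is 13.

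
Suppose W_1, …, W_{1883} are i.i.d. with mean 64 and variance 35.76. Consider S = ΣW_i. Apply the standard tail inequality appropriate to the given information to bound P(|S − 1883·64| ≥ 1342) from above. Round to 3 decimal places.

0.037

With mean and variance of each term known, Chebyshev's inequality bounds the deviation of the sum (or sample mean).
Var(S) = n·Var(W_i) = 1883·35.76 = 67336.08.
Chebyshev: P(|S − 1883·64| ≥ 1342) ≤ Var(S)/1342² = 67336.08/1800964 = 0.0374.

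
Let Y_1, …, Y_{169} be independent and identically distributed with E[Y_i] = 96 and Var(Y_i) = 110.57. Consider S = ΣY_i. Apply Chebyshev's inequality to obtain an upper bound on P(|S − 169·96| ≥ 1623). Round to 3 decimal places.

0.007

Var(S) = n·Var(Y_i) = 169·110.57 = 18686.33.
Chebyshev: P(|S − 169·96| ≥ 1623) ≤ Var(S)/1623² = 18686.33/2634129 = 0.0071.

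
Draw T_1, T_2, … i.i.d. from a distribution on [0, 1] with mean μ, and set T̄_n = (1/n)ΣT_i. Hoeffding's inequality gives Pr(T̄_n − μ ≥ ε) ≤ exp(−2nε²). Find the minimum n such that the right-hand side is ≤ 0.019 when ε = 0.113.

156

Require exp(−2nε²) ≤ 0.019, i.e. 2nε² ≥ ln(1/0.019) = 3.963316.
So n ≥ 3.963316 / (2·0.113²) = 155.193.
The smallest integer n is 156.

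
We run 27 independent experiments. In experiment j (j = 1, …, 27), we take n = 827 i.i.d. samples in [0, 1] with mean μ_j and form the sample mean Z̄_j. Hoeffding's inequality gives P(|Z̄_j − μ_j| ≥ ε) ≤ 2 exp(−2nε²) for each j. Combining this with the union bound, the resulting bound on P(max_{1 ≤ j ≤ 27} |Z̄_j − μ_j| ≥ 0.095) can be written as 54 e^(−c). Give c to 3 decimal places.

14.927

Union bound over the 27 events: P(max_{1 ≤ j ≤ 27} |Z̄_j − μ_j| ≥ 0.095) ≤ 27·2·exp(−2nε²) = 54 exp(−2·827·0.095²).
So c = 2·827·0.095² = 14.9274.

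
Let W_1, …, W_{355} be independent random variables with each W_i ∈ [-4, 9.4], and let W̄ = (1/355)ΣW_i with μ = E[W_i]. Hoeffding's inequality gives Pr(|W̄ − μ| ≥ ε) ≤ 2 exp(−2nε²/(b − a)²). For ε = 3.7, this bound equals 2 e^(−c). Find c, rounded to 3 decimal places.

54.132

c = 2nε²/(b − a)² = 2·355·3.7² / 13.4² = 54.1318.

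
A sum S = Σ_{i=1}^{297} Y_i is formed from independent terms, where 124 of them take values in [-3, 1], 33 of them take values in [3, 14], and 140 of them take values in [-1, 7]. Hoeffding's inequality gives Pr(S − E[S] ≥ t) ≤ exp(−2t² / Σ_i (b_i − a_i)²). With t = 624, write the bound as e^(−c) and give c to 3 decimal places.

Σ(b_i − a_i)² = 124·4² + 33·11² + 140·8² = 14937.
c = 2t² / 14937 = 2·624² / 14937 = 52.1358.

52.136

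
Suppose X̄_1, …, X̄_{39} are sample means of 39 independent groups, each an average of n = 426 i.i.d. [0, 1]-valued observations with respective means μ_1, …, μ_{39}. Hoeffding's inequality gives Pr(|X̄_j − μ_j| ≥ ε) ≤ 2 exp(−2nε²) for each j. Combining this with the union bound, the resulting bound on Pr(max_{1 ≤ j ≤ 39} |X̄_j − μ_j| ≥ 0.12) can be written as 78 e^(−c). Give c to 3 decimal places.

12.269

Union bound over the 39 events: Pr(max_{1 ≤ j ≤ 39} |X̄_j − μ_j| ≥ 0.12) ≤ 39·2·exp(−2nε²) = 78 exp(−2·426·0.12²).
So c = 2·426·0.12² = 12.2688.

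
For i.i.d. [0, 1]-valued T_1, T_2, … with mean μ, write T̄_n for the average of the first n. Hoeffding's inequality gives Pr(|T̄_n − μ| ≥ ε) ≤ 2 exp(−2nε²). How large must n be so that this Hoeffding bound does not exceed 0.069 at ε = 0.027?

2310

Require 2·exp(−2nε²) ≤ 0.069, i.e. 2nε² ≥ ln(2/0.069) = 3.366796.
So n ≥ 3.366796 / (2·0.027²) = 2309.188.
The smallest integer n is 2310.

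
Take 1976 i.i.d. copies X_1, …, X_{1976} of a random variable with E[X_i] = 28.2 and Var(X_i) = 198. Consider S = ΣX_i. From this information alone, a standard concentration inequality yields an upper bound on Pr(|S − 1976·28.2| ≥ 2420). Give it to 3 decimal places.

0.067

With mean and variance of each term known, Chebyshev's inequality bounds the deviation of the sum (or sample mean).
Var(S) = n·Var(X_i) = 1976·198 = 391248.
Chebyshev: Pr(|S − 1976·28.2| ≥ 2420) ≤ Var(S)/2420² = 391248/5856400 = 0.0668.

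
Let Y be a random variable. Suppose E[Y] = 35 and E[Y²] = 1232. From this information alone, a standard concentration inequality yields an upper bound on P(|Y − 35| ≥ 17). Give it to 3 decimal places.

0.024

The first two moments determine the variance, so Chebyshev's inequality is the sharpest standard bound available.
Var(Y) = E[Y²] − (E[Y])² = 1232 − 1225 = 7.
Chebyshev's inequality: P(|Y − μ| ≥ t) ≤ Var(Y)/t² = 7/289 = 0.0242.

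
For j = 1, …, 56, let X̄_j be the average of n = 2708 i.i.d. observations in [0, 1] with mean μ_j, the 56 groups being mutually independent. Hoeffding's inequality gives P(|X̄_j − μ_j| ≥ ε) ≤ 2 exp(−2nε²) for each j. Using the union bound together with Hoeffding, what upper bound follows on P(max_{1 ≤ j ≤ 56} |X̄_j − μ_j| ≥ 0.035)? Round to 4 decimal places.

Per-experiment Hoeffding bound: 2·exp(−2·2708·0.035²) = 2·exp(−6.63460) = 0.0026282.
Union bound over 56 events: 56·0.0026282 = 0.14718.

0.1472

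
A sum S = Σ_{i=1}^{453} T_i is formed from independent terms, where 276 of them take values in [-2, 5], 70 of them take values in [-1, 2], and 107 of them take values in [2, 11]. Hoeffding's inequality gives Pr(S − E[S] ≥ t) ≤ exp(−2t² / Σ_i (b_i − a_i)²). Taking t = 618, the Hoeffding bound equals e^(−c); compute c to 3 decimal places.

33.471

Σ(b_i − a_i)² = 276·7² + 70·3² + 107·9² = 22821.
c = 2t² / 22821 = 2·618² / 22821 = 33.4713.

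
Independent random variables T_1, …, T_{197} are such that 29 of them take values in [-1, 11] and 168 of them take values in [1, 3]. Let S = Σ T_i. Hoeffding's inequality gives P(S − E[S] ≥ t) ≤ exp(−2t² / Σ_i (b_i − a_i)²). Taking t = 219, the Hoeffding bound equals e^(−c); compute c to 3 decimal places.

Σ(b_i − a_i)² = 29·12² + 168·2² = 4848.
c = 2t² / 4848 = 2·219² / 4848 = 19.7859.

19.786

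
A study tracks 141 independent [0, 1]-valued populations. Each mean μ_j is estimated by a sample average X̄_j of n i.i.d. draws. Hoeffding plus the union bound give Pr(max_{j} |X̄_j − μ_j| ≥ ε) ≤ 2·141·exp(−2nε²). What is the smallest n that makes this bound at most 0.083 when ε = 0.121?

278

Need 2·141·exp(−2nε²) ≤ 0.083, i.e. exp(−2nε²) ≤ 0.083/282.
So 2nε² ≥ ln(282/0.083) = 8.130822.
Hence n ≥ 8.130822/(2·0.121²) = 277.673.
The smallest integer n is 278.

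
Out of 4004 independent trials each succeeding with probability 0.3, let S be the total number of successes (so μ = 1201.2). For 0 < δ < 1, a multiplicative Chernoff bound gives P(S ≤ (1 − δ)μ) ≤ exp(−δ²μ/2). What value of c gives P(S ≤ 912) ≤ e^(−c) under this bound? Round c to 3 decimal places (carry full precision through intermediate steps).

Write 912 = (1 − δ)μ, so δ = 1 − 912/1201.2 = 0.2407592…
Then the exponent is δ²μ/2 = (μ − 912)²/(2μ) = 34.813786.

34.814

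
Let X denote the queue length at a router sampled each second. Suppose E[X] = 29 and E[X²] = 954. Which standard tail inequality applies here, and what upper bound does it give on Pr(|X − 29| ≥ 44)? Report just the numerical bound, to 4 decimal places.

0.0584

The first two moments determine the variance, so Chebyshev's inequality is the sharpest standard bound available.
Var(X) = E[X²] − (E[X])² = 954 − 841 = 113.
Chebyshev's inequality: Pr(|X − μ| ≥ t) ≤ Var(X)/t² = 113/1936 = 0.0584.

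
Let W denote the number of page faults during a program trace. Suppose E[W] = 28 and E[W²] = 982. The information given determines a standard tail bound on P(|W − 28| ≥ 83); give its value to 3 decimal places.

The first two moments determine the variance, so Chebyshev's inequality is the sharpest standard bound available.
Var(W) = E[W²] − (E[W])² = 982 − 784 = 198.
Chebyshev's inequality: P(|W − μ| ≥ t) ≤ Var(W)/t² = 198/6889 = 0.0287.

0.029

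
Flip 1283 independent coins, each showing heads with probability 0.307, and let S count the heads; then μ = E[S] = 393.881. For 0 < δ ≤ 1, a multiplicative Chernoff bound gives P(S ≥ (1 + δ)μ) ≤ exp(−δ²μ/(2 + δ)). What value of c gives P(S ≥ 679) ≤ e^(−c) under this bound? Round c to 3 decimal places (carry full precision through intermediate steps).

75.771

Write 679 = (1 + δ)μ, so δ = 679/393.881 − 1 = 0.7238709…
Then the exponent is δ²μ/(2 + δ) = (679 − μ)² / (μ·(2 + δ)) = 75.770607.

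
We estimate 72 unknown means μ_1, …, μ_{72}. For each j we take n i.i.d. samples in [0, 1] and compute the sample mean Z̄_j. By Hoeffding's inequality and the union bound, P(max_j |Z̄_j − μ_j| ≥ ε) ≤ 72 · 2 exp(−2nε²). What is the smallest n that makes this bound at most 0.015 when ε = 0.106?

409

Need 2·72·exp(−2nε²) ≤ 0.015, i.e. exp(−2nε²) ≤ 0.015/144.
So 2nε² ≥ ln(144/0.015) = 9.169518.
Hence n ≥ 9.169518/(2·0.106²) = 408.042.
The smallest integer n is 409.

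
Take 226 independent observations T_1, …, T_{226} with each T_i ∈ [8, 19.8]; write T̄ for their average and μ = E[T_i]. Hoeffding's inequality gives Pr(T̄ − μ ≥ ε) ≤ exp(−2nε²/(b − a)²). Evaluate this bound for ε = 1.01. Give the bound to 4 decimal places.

Exponent: 2nε²/(b − a)² = 2·226·1.01² / 11.8² = 3.31144.
Bound = exp(−3.31144) = 0.03646.

0.0365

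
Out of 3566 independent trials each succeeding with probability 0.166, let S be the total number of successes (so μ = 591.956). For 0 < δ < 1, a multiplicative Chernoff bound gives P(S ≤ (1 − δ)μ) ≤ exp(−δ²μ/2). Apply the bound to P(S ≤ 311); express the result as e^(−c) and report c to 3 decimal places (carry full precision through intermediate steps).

66.674

Write 311 = (1 − δ)μ, so δ = 1 − 311/591.956 = 0.4746231…
Then the exponent is δ²μ/2 = (μ − 311)²/(2μ) = 66.674106.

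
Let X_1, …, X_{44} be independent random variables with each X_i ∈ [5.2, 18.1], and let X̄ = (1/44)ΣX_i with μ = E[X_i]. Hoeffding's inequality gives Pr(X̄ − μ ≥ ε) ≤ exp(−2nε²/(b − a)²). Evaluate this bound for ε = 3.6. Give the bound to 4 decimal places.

0.0011

Exponent: 2nε²/(b − a)² = 2·44·3.6² / 12.9² = 6.85343.
Bound = exp(−6.85343) = 0.00106.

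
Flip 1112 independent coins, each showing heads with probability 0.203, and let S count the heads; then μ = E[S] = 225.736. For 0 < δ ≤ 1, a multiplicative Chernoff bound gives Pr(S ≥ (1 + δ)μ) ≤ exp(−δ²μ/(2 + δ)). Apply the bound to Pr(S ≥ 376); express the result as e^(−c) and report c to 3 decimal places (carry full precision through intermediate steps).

37.524

Write 376 = (1 + δ)μ, so δ = 376/225.736 − 1 = 0.6656625…
Then the exponent is δ²μ/(2 + δ) = (376 − μ)² / (μ·(2 + δ)) = 37.523548.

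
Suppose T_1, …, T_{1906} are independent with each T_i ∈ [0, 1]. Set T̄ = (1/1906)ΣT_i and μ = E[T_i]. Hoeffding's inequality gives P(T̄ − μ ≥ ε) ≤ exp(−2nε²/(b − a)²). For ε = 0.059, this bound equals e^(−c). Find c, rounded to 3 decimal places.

c = 2nε²/(b − a)² = 2·1906·0.059² / 1² = 13.2696.

13.270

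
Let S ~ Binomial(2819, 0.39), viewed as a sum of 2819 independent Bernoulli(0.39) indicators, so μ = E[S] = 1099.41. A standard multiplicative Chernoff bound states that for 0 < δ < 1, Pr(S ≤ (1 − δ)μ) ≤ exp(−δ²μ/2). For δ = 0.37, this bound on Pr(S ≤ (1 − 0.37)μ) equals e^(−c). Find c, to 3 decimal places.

c = δ²μ/2 = 0.37²·1099.41/2 = 75.2546.

75.255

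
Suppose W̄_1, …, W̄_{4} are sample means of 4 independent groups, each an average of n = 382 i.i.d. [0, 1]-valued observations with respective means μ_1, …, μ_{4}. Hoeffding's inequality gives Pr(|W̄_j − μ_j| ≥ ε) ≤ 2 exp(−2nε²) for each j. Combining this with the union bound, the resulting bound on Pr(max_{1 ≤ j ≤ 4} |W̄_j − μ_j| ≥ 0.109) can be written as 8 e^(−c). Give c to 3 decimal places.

9.077

Union bound over the 4 events: Pr(max_{1 ≤ j ≤ 4} |W̄_j − μ_j| ≥ 0.109) ≤ 4·2·exp(−2nε²) = 8 exp(−2·382·0.109²).
So c = 2·382·0.109² = 9.0771.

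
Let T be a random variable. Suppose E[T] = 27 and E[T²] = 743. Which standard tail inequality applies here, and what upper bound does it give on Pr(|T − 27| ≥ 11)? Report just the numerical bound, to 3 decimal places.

0.116

The first two moments determine the variance, so Chebyshev's inequality is the sharpest standard bound available.
Var(T) = E[T²] − (E[T])² = 743 − 729 = 14.
Chebyshev's inequality: Pr(|T − μ| ≥ t) ≤ Var(T)/t² = 14/121 = 0.1157.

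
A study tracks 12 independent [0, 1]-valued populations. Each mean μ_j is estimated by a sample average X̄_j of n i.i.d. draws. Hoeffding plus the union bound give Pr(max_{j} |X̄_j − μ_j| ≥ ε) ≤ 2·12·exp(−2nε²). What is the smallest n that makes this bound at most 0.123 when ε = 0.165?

Need 2·12·exp(−2nε²) ≤ 0.123, i.e. exp(−2nε²) ≤ 0.123/24.
So 2nε² ≥ ln(24/0.123) = 5.273625.
Hence n ≥ 5.273625/(2·0.165²) = 96.853.
The smallest integer n is 97.

97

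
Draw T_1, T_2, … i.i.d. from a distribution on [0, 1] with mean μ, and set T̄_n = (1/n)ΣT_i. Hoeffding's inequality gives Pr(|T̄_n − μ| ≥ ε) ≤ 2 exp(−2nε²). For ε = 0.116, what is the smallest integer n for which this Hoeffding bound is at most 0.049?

Require 2·exp(−2nε²) ≤ 0.049, i.e. 2nε² ≥ ln(2/0.049) = 3.709082.
So n ≥ 3.709082 / (2·0.116²) = 137.823.
The smallest integer n is 138.

138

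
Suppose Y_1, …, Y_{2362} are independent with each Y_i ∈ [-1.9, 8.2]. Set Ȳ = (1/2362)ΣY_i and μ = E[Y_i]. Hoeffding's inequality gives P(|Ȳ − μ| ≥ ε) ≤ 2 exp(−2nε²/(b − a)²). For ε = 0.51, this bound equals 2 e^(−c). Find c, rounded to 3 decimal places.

c = 2nε²/(b − a)² = 2·2362·0.51² / 10.1² = 12.0450.

12.045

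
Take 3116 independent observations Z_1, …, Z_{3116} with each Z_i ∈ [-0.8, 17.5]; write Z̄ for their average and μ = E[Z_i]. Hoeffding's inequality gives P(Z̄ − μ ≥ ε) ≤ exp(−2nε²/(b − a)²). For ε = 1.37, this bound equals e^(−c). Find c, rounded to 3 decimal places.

c = 2nε²/(b − a)² = 2·3116·1.37² / 18.3² = 34.9274.

34.927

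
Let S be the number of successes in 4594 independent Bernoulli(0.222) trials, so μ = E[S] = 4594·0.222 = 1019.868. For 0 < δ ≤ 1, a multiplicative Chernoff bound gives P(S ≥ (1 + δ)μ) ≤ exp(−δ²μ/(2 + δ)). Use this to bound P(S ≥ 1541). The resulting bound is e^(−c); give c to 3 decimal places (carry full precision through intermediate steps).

Write 1541 = (1 + δ)μ, so δ = 1541/1019.868 − 1 = 0.5109799…
Then the exponent is δ²μ/(2 + δ) = (1541 − μ)² / (μ·(2 + δ)) = 106.049418.

106.049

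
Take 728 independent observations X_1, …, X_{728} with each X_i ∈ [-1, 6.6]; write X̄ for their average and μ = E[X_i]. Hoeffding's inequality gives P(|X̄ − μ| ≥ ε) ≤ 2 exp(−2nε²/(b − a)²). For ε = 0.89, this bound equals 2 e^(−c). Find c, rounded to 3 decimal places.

c = 2nε²/(b − a)² = 2·728·0.89² / 7.6² = 19.9671.

19.967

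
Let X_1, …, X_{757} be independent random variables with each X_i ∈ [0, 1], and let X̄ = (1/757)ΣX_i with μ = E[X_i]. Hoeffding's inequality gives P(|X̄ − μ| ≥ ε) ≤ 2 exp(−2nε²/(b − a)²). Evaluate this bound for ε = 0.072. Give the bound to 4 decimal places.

Exponent: 2nε²/(b − a)² = 2·757·0.072² / 1² = 7.84858.
Bound = 2·exp(−7.84858) = 0.00078.

0.0008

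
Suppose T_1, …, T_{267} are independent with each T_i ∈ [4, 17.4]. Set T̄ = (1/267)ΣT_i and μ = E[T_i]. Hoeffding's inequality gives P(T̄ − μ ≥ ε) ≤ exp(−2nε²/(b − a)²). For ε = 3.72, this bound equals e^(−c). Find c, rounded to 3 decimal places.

c = 2nε²/(b − a)² = 2·267·3.72² / 13.4² = 41.1545.

41.155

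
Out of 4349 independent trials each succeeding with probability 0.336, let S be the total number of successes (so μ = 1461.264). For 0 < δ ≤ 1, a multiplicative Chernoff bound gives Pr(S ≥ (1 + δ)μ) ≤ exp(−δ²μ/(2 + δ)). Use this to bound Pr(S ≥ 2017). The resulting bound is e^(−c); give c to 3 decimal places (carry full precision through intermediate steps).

Write 2017 = (1 + δ)μ, so δ = 2017/1461.264 − 1 = 0.3803118…
Then the exponent is δ²μ/(2 + δ) = (2017 − μ)² / (μ·(2 + δ)) = 88.792139.

88.792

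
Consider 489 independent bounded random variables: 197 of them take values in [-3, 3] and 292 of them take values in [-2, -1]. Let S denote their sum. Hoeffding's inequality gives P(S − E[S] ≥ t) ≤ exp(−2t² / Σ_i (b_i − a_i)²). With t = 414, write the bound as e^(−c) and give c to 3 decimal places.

Σ(b_i − a_i)² = 197·6² + 292·1² = 7384.
c = 2t² / 7384 = 2·414² / 7384 = 46.4236.

46.424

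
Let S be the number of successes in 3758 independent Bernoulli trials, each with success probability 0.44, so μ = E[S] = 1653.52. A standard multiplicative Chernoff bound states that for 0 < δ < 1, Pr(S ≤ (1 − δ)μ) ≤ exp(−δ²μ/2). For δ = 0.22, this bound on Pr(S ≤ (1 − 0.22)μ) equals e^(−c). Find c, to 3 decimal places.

c = δ²μ/2 = 0.22²·1653.52/2 = 40.0152.

40.015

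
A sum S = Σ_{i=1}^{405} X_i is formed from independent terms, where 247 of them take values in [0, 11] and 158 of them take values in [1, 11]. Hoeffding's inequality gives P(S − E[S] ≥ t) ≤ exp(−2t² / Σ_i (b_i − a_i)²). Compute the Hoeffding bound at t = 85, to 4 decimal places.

0.7289

Σ(b_i − a_i)² = 247·11² + 158·10² = 45687.
Exponent = 2·85² / 45687 = 0.31628.
Bound = exp(−0.31628) = 0.72885.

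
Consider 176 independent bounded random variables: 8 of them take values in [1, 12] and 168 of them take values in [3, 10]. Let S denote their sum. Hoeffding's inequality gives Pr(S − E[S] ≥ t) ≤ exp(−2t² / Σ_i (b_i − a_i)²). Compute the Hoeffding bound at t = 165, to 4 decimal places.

Σ(b_i − a_i)² = 8·11² + 168·7² = 9200.
Exponent = 2·165² / 9200 = 5.91848.
Bound = exp(−5.91848) = 0.00269.

0.0027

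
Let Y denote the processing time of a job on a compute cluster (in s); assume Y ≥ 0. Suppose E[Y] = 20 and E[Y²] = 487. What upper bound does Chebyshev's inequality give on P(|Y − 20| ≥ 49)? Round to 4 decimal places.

0.0362

Var(Y) = E[Y²] − (E[Y])² = 487 − 400 = 87.
Chebyshev's inequality: P(|Y − μ| ≥ t) ≤ Var(Y)/t² = 87/2401 = 0.0362.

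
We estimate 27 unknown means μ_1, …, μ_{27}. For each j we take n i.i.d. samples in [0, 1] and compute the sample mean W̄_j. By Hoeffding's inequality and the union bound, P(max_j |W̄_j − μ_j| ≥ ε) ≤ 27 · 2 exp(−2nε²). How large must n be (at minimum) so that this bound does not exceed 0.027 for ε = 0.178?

Need 2·27·exp(−2nε²) ≤ 0.027, i.e. exp(−2nε²) ≤ 0.027/54.
So 2nε² ≥ ln(54/0.027) = 7.600902.
Hence n ≥ 7.600902/(2·0.178²) = 119.949.
The smallest integer n is 120.

120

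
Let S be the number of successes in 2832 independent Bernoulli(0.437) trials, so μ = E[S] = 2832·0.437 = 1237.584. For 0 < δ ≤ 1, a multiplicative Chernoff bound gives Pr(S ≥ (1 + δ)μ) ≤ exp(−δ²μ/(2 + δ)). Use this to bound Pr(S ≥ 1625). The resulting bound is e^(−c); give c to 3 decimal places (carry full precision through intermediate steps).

Write 1625 = (1 + δ)μ, so δ = 1625/1237.584 − 1 = 0.3130422…
Then the exponent is δ²μ/(2 + δ) = (1625 − μ)² / (μ·(2 + δ)) = 52.432053.

52.432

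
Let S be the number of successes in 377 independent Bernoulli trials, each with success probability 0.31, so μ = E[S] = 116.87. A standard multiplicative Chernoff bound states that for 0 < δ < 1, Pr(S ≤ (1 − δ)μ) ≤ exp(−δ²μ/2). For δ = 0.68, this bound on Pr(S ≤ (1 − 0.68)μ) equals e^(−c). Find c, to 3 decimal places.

c = δ²μ/2 = 0.68²·116.87/2 = 27.0203.

27.020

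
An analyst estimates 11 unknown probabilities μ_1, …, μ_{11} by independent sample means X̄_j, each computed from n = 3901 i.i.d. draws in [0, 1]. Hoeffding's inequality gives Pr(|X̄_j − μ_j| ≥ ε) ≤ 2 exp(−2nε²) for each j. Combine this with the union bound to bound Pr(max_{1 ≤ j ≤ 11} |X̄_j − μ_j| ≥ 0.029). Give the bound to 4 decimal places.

0.0311

Per-experiment Hoeffding bound: 2·exp(−2·3901·0.029²) = 2·exp(−6.56148) = 0.0028276.
Union bound over 11 events: 11·0.0028276 = 0.03110.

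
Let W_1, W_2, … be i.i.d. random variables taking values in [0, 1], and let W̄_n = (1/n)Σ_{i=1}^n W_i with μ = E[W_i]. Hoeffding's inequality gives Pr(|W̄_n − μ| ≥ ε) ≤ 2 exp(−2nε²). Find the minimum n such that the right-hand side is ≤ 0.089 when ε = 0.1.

156

Require 2·exp(−2nε²) ≤ 0.089, i.e. 2nε² ≥ ln(2/0.089) = 3.112266.
So n ≥ 3.112266 / (2·0.1²) = 155.613.
The smallest integer n is 156.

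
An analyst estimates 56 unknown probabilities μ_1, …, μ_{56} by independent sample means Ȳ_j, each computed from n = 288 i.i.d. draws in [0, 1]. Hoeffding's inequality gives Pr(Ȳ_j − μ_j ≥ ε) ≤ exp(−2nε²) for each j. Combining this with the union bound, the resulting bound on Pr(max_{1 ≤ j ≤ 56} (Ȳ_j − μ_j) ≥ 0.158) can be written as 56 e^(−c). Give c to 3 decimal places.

Union bound over the 56 events: Pr(max_{1 ≤ j ≤ 56} (Ȳ_j − μ_j) ≥ 0.158) ≤ 56·exp(−2nε²) = 56 exp(−2·288·0.158²).
So c = 2·288·0.158² = 14.3793.

14.379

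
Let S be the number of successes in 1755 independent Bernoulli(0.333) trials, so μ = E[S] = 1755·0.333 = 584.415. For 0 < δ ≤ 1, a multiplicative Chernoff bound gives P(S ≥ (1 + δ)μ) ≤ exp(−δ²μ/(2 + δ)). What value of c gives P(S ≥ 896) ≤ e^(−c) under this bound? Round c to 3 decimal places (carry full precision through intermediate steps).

65.580

Write 896 = (1 + δ)μ, so δ = 896/584.415 − 1 = 0.5331571…
Then the exponent is δ²μ/(2 + δ) = (896 − μ)² / (μ·(2 + δ)) = 65.579727.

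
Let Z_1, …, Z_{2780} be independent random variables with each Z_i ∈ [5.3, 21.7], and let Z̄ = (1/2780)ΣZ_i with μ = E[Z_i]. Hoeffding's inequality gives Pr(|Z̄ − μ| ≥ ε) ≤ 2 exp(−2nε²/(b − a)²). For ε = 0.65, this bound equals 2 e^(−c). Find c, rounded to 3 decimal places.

8.734

c = 2nε²/(b − a)² = 2·2780·0.65² / 16.4² = 8.7340.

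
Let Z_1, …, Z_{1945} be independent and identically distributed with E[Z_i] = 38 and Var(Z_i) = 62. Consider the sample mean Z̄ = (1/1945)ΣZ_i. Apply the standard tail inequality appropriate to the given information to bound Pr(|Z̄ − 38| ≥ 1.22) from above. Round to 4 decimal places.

With mean and variance of each term known, Chebyshev's inequality bounds the deviation of the sum (or sample mean).
Var(Z̄) = Var(Z_i)/n = 62/1945 = 0.031877.
Chebyshev: Pr(|Z̄ − 38| ≥ 1.22) ≤ Var(Z̄)/(1.22)² = 62/(1945·1.22²) = 0.0214.

0.0214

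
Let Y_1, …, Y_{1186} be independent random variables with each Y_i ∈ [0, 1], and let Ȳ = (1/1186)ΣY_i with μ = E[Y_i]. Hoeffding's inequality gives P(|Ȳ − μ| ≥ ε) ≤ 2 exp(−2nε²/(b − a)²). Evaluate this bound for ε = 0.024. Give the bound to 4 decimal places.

0.5101

Exponent: 2nε²/(b − a)² = 2·1186·0.024² / 1² = 1.36627.
Bound = 2·exp(−1.36627) = 0.51011.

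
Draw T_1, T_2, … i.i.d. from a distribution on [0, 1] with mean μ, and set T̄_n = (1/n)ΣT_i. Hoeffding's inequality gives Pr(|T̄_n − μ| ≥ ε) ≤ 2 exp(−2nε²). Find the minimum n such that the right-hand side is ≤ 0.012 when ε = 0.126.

162

Require 2·exp(−2nε²) ≤ 0.012, i.e. 2nε² ≥ ln(2/0.012) = 5.115996.
So n ≥ 5.115996 / (2·0.126²) = 161.124.
The smallest integer n is 162.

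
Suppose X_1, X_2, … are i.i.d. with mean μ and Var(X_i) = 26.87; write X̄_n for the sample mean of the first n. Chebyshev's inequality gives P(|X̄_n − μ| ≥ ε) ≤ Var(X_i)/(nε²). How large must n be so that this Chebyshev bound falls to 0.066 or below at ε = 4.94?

Require 26.87/(n·4.94²) ≤ 0.066, i.e. n ≥ 26.87/(0.066·4.94²) = 16.683.
The smallest integer n is 17.

17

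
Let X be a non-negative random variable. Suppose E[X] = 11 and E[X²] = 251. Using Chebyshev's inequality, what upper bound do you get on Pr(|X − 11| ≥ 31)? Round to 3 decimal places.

Var(X) = E[X²] − (E[X])² = 251 − 121 = 130.
Chebyshev's inequality: Pr(|X − μ| ≥ t) ≤ Var(X)/t² = 130/961 = 0.1353.

0.135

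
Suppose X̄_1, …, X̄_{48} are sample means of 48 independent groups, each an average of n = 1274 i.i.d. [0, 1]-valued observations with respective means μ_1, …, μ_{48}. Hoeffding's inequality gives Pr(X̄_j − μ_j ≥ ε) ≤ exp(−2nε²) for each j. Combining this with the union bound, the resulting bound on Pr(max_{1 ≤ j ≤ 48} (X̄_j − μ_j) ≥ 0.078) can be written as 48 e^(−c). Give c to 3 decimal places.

15.502

Union bound over the 48 events: Pr(max_{1 ≤ j ≤ 48} (X̄_j − μ_j) ≥ 0.078) ≤ 48·exp(−2nε²) = 48 exp(−2·1274·0.078²).
So c = 2·1274·0.078² = 15.5020.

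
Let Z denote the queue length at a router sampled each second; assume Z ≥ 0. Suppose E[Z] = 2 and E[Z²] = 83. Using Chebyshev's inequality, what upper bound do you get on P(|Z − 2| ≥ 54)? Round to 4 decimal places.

0.0271

Var(Z) = E[Z²] − (E[Z])² = 83 − 4 = 79.
Chebyshev's inequality: P(|Z − μ| ≥ t) ≤ Var(Z)/t² = 79/2916 = 0.0271.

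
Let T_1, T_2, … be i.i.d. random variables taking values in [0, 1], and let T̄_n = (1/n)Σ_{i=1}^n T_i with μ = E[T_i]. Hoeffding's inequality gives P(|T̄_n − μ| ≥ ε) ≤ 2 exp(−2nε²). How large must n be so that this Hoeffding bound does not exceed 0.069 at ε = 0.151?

74

Require 2·exp(−2nε²) ≤ 0.069, i.e. 2nε² ≥ ln(2/0.069) = 3.366796.
So n ≥ 3.366796 / (2·0.151²) = 73.830.
The smallest integer n is 74.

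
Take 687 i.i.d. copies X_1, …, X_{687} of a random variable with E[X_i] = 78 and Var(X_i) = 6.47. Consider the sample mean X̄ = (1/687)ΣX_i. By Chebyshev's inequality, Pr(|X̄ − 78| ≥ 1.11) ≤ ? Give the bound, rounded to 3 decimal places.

Var(X̄) = Var(X_i)/n = 6.47/687 = 0.0094178.
Chebyshev: Pr(|X̄ − 78| ≥ 1.11) ≤ Var(X̄)/(1.11)² = 6.47/(687·1.11²) = 0.0076.

0.008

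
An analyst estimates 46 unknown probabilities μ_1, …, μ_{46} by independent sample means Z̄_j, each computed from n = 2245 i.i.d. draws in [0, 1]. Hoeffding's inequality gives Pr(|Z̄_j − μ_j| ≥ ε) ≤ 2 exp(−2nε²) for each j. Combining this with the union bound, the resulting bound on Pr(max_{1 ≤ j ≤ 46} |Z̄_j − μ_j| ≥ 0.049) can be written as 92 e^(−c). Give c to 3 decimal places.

10.780

Union bound over the 46 events: Pr(max_{1 ≤ j ≤ 46} |Z̄_j − μ_j| ≥ 0.049) ≤ 46·2·exp(−2nε²) = 92 exp(−2·2245·0.049²).
So c = 2·2245·0.049² = 10.7805.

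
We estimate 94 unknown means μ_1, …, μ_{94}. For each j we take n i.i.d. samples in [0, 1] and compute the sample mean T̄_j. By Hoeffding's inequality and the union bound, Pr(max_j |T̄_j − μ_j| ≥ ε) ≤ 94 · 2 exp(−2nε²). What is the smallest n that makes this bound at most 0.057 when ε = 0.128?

Need 2·94·exp(−2nε²) ≤ 0.057, i.e. exp(−2nε²) ≤ 0.057/188.
So 2nε² ≥ ln(188/0.057) = 8.101146.
Hence n ≥ 8.101146/(2·0.128²) = 247.227.
The smallest integer n is 248.

248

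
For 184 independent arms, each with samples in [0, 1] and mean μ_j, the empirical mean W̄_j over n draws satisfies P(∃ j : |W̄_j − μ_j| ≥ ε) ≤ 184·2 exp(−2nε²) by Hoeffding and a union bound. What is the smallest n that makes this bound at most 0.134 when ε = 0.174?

131

Need 2·184·exp(−2nε²) ≤ 0.134, i.e. exp(−2nε²) ≤ 0.134/368.
So 2nε² ≥ ln(368/0.134) = 7.917998.
Hence n ≥ 7.917998/(2·0.174²) = 130.764.
The smallest integer n is 131.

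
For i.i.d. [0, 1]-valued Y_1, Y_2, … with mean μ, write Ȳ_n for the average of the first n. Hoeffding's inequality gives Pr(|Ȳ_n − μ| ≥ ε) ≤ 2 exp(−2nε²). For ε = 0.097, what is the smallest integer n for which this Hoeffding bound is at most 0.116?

152

Require 2·exp(−2nε²) ≤ 0.116, i.e. 2nε² ≥ ln(2/0.116) = 2.847312.
So n ≥ 2.847312 / (2·0.097²) = 151.308.
The smallest integer n is 152.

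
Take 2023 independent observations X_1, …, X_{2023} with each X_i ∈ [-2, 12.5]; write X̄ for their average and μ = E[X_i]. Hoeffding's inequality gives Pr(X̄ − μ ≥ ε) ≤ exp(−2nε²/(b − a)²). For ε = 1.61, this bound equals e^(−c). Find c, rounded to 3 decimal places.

49.882

c = 2nε²/(b − a)² = 2·2023·1.61² / 14.5² = 49.8817.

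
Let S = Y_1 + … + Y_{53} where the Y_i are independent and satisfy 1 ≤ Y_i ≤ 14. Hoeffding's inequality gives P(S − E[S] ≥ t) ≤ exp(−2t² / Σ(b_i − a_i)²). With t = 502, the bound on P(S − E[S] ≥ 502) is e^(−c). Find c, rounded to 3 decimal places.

Σ(b_i − a_i)² = 53·(13)² = 8957.
c = 2t²/8957 = 2·502²/8957 = 56.2697.

56.270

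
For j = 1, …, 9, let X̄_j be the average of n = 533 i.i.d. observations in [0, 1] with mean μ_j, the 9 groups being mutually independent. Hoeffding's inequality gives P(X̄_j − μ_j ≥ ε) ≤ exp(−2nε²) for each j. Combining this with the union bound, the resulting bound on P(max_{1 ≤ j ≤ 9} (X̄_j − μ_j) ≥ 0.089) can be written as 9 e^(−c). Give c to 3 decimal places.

Union bound over the 9 events: P(max_{1 ≤ j ≤ 9} (X̄_j − μ_j) ≥ 0.089) ≤ 9·exp(−2nε²) = 9 exp(−2·533·0.089²).
So c = 2·533·0.089² = 8.4438.

8.444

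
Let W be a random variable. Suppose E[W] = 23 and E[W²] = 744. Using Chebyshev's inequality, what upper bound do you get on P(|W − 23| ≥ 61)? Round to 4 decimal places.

0.0578

Var(W) = E[W²] − (E[W])² = 744 − 529 = 215.
Chebyshev's inequality: P(|W − μ| ≥ t) ≤ Var(W)/t² = 215/3721 = 0.0578.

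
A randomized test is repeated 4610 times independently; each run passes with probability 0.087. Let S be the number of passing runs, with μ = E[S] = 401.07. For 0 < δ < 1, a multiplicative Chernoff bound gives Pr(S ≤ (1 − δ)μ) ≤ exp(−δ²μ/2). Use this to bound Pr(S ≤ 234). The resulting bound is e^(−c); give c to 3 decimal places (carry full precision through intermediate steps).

34.797

Write 234 = (1 − δ)μ, so δ = 1 − 234/401.07 = 0.4165607…
Then the exponent is δ²μ/2 = (μ − 234)²/(2μ) = 34.797398.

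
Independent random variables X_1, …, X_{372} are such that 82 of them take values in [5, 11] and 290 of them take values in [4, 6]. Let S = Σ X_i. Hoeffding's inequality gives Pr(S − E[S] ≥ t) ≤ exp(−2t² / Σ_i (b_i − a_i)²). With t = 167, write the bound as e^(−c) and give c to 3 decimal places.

Σ(b_i − a_i)² = 82·6² + 290·2² = 4112.
c = 2t² / 4112 = 2·167² / 4112 = 13.5647.

13.565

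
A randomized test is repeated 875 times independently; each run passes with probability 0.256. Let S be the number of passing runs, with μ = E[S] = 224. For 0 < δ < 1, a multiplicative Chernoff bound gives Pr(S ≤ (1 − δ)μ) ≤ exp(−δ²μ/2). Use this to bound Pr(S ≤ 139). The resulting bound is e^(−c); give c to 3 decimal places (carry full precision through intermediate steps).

16.127

Write 139 = (1 − δ)μ, so δ = 1 − 139/224 = 0.3794643…
Then the exponent is δ²μ/2 = (μ − 139)²/(2μ) = 16.127232.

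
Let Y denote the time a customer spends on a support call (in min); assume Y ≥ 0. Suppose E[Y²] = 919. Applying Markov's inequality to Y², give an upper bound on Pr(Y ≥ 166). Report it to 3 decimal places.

0.033

Since Y ≥ 0, the event {Y ≥ 166} is the same as {Y² ≥ 27556}.
Markov's inequality applied to Y² gives Pr(Y² ≥ 27556) ≤ E[Y²]/27556 = 919/27556 = 0.0334.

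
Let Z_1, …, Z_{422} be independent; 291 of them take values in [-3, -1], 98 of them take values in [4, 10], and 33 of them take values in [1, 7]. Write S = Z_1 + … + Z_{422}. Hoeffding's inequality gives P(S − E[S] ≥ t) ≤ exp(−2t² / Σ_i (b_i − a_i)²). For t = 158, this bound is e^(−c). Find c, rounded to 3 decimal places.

Σ(b_i − a_i)² = 291·2² + 98·6² + 33·6² = 5880.
c = 2t² / 5880 = 2·158² / 5880 = 8.4912.

8.491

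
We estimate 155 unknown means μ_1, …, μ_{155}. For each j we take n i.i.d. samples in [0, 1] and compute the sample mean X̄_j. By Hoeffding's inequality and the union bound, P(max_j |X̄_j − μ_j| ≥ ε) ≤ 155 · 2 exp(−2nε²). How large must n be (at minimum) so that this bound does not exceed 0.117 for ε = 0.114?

Need 2·155·exp(−2nε²) ≤ 0.117, i.e. exp(−2nε²) ≤ 0.117/310.
So 2nε² ≥ ln(310/0.117) = 7.882154.
Hence n ≥ 7.882154/(2·0.114²) = 303.253.
The smallest integer n is 304.

304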